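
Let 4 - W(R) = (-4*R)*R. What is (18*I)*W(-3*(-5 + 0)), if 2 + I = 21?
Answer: 309168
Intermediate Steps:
I = 19 (I = -2 + 21 = 19)
W(R) = 4 + 4*R² (W(R) = 4 - (-4*R)*R = 4 - (-4)*R² = 4 + 4*R²)
(18*I)*W(-3*(-5 + 0)) = (18*19)*(4 + 4*(-3*(-5 + 0))²) = 342*(4 + 4*(-3*(-5))²) = 342*(4 + 4*15²) = 342*(4 + 4*225) = 342*(4 + 900) = 342*904 = 309168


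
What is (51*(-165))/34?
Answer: -495/2 ≈ -247.50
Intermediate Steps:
(51*(-165))/34 = -8415*1/34 = -495/2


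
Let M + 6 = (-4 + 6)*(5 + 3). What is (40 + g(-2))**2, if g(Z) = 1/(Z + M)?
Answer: 103041/64 ≈ 1610.0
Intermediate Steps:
M = 10 (M = -6 + (-4 + 6)*(5 + 3) = -6 + 2*8 = -6 + 16 = 10)
g(Z) = 1/(10 + Z) (g(Z) = 1/(Z + 10) = 1/(10 + Z))
(40 + g(-2))**2 = (40 + 1/(10 - 2))**2 = (40 + 1/8)**2 = (321/8)**2 = 103041/64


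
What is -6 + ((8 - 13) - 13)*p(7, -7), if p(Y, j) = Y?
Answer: -132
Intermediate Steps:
-6 + ((8 - 13) - 13)*p(7, -7) = -6 + ((8 - 13) - 13)*7 = -6 + (-5 - 13)*7 = -6 - 18*7 = -6 - 126 = -132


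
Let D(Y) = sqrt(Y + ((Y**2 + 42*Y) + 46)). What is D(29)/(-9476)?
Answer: -sqrt(2134)/9476 ≈ -0.0048750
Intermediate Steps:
D(Y) = sqrt(46 + Y**2 + 43*Y) (D(Y) = sqrt(Y + (46 + Y**2 + 42*Y)) = sqrt(46 + Y**2 + 43*Y))
D(29)/(-9476) = sqrt(46 + 29**2 + 43*29)/(-9476) = sqrt(46 + 841 + 1247)*(-1/9476) = sqrt(2134)*(-1/9476) = -sqrt(2134)/9476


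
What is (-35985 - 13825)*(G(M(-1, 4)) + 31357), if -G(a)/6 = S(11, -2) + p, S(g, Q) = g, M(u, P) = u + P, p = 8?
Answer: -1556213830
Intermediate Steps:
M(u, P) = P + u
G(a) = -114 (G(a) = -6*(11 + 8) = -6*19 = -114)
(-35985 - 13825)*(G(M(-1, 4)) + 31357) = (-35985 - 13825)*(-114 + 31357) = -49810*31243 = -1556213830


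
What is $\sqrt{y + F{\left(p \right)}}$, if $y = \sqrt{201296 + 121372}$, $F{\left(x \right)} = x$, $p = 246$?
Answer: $\sqrt{246 + 6 \sqrt{8963}} \approx 28.531$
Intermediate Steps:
$y = 6 \sqrt{8963}$ ($y = \sqrt{322668} = 6 \sqrt{8963} \approx 568.04$)
$\sqrt{y + F{\left(p \right)}} = \sqrt{6 \sqrt{8963} + 246} = \sqrt{246 + 6 \sqrt{8963}}$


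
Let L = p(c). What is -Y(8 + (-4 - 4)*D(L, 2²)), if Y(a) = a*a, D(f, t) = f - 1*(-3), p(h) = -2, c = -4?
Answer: 0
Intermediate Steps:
L = -2
D(f, t) = 3 + f (D(f, t) = f + 3 = 3 + f)
Y(a) = a²
-Y(8 + (-4 - 4)*D(L, 2²)) = -(8 + (-4 - 4)*(3 - 2))² = -(8 - 8*1)² = -(8 - 8)² = -1*0² = -1*0 = 0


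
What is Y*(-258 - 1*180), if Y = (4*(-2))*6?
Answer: 21024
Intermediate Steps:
Y = -48 (Y = -8*6 = -48)
Y*(-258 - 1*180) = -48*(-258 - 1*180) = -48*(-258 - 180) = -48*(-438) = 21024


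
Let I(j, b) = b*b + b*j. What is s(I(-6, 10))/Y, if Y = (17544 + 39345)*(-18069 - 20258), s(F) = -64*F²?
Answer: 102400/2180384703 ≈ 4.6964e-5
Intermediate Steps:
I(j, b) = b² + b*j
Y = -2180384703 (Y = 56889*(-38327) = -2180384703)
s(I(-6, 10))/Y = -64*100*(10 - 6)²/(-2180384703) = -64*(10*4)²*(-1/2180384703) = -64*40²*(-1/2180384703) = -64*1600*(-1/2180384703) = -102400*(-1/2180384703) = 102400/2180384703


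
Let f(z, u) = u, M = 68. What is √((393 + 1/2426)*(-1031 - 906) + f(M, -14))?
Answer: I*√4480352731542/2426 ≈ 872.5*I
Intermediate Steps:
√((393 + 1/2426)*(-1031 - 906) + f(M, -14)) = √((393 + 1/2426)*(-1031 - 906) - 14) = √((393 + 1/2426)*(-1937) - 14) = √((953419/2426)*(-1937) - 14) = √(-1846772603/2426 - 14) = √(-1846806567/2426) = I*√4480352731542/2426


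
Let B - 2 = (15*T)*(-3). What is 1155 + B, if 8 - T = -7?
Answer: 482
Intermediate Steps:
T = 15 (T = 8 - 1*(-7) = 8 + 7 = 15)
B = -673 (B = 2 + (15*15)*(-3) = 2 + 225*(-3) = 2 - 675 = -673)
1155 + B = 1155 - 673 = 482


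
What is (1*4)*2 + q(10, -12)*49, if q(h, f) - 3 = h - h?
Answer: 155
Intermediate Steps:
q(h, f) = 3 (q(h, f) = 3 + (h - h) = 3 + 0 = 3)
(1*4)*2 + q(10, -12)*49 = (1*4)*2 + 3*49 = 4*2 + 147 = 8 + 147 = 155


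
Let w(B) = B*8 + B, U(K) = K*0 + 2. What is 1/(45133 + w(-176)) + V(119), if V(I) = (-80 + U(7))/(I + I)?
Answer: -1698292/5182331 ≈ -0.32771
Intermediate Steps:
U(K) = 2 (U(K) = 0 + 2 = 2)
w(B) = 9*B (w(B) = 8*B + B = 9*B)
V(I) = -39/I (V(I) = (-80 + 2)/(I + I) = -78*1/(2*I) = -39/I)
1/(45133 + w(-176)) + V(119) = 1/(45133 + 9*(-176)) - 39/119 = 1/(45133 - 1584) - 39*1/119 = 1/43549 - 39/119 = -1698292/5182331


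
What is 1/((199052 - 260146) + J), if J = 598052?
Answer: 1/536958 ≈ 1.8623e-6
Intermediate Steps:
1/((199052 - 260146) + J) = 1/((199052 - 260146) + 598052) = 1/(-61094 + 598052) = 1/536958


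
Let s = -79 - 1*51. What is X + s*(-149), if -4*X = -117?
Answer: 77597/4 ≈ 19399.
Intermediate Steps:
X = 117/4 (X = -¼*(-117) = 117/4 ≈ 29.250)
s = -130 (s = -79 - 51 = -130)
X + s*(-149) = 117/4 - 130*(-149) = 117/4 + 19370 = 77597/4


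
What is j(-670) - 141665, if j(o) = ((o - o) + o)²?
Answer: 307235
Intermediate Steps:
j(o) = o² (j(o) = (0 + o)² = o²)
j(-670) - 141665 = (-670)² - 141665 = 448900 - 141665 = 307235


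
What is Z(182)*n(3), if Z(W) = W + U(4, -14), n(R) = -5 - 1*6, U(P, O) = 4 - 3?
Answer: -2013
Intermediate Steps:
U(P, O) = 1
n(R) = -11 (n(R) = -5 - 6 = -11)
Z(W) = 1 + W (Z(W) = W + 1 = 1 + W)
Z(182)*n(3) = (1 + 182)*(-11) = 183*(-11) = -2013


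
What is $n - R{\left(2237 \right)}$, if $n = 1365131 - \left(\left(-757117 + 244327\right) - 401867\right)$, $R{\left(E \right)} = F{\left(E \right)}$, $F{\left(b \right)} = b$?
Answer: $2277551$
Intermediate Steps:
$R{\left(E \right)} = E$
$n = 2279788$ ($n = 1365131 - \left(-512790 - 401867\right) = 1365131 - -914657 = 1365131 + 914657 = 2279788$)
$n - R{\left(2237 \right)} = 2279788 - 2237 = 2277551$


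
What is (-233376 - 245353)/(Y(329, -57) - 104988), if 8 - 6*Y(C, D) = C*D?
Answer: 2872374/611167 ≈ 4.6998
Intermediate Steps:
Y(C, D) = 4/3 - C*D/6
(-233376 - 245353)/(Y(329, -57) - 104988) = (-233376 - 245353)/((4/3 - ⅙*329*(-57)) - 104988) = -478729/((4/3 + 6251/2) - 104988) = -478729/(18761/6 - 104988) = -478729/(-611167/6) = -478729*(-6/611167) = 2872374/611167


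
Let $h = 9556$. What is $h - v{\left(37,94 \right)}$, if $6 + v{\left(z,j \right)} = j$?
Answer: $9468$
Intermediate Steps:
$v{\left(z,j \right)} = -6 + j$
$h - v{\left(37,94 \right)} = 9556 - \left(-6 + 94\right) = 9556 - 88 = 9468$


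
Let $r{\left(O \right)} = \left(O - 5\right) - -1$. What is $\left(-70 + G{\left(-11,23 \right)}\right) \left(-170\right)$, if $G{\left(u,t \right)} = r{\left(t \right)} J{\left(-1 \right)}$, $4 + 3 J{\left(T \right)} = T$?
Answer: $\frac{51850}{3} \approx 17283.0$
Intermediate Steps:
$J{\left(T \right)} = - \frac{4}{3} + \frac{T}{3}$
$r{\left(O \right)} = -4 + O$ ($r{\left(O \right)} = \left(-5 + O\right) + \left(-4 + 5\right) = \left(-5 + O\right) + 1 = -4 + O$)
$G{\left(u,t \right)} = \frac{20}{3} - \frac{5 t}{3}$ ($G{\left(u,t \right)} = \left(-4 + t\right) \left(- \frac{4}{3} + \frac{1}{3} \left(-1\right)\right) = \left(-4 + t\right) \left(- \frac{4}{3} - \frac{1}{3}\right) = \left(-4 + t\right) \left(- \frac{5}{3}\right) = \frac{20}{3} - \frac{5 t}{3}$)
$\left(-70 + G{\left(-11,23 \right)}\right) \left(-170\right) = \left(-70 + \left(\frac{20}{3} - \frac{115}{3}\right)\right) \left(-170\right) = \left(-70 - \frac{95}{3}\right) \left(-170\right) = \left(- \frac{305}{3}\right) \left(-170\right) = \frac{51850}{3}$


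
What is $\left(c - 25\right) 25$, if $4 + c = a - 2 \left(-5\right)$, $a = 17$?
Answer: $-50$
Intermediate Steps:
$c = 23$ ($c = -4 + \left(17 - 2 \left(-5\right)\right) = -4 + \left(17 - -10\right) = -4 + \left(17 + 10\right) = -4 + 27 = 23$)
$\left(c - 25\right) 25 = \left(23 - 25\right) 25 = \left(-2\right) 25 = -50$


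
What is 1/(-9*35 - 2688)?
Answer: -1/3003 ≈ -0.00033300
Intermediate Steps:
1/(-9*35 - 2688) = 1/(-315 - 2688) = 1/(-3003) = -1/3003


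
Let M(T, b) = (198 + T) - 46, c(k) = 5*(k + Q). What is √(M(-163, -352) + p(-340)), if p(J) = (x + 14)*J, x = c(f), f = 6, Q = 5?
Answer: 7*I*√479 ≈ 153.2*I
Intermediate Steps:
c(k) = 25 + 5*k (c(k) = 5*(k + 5) = 5*(5 + k) = 25 + 5*k)
x = 55 (x = 25 + 5*6 = 25 + 30 = 55)
M(T, b) = 152 + T
p(J) = 69*J (p(J) = (55 + 14)*J = 69*J)
√(M(-163, -352) + p(-340)) = √((152 - 163) + 69*(-340)) = √(-11 - 23460) = √(-23471) = 7*I*√479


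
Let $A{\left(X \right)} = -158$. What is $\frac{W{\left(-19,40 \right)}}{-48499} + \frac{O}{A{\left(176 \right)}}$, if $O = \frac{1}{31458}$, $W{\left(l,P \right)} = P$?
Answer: $- \frac{198863059}{241057683636} \approx -0.00082496$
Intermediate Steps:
$O = \frac{1}{31458} \approx 3.1788 \cdot 10^{-5}$
$\frac{W{\left(-19,40 \right)}}{-48499} + \frac{O}{A{\left(176 \right)}} = \frac{40}{-48499} + \frac{1}{31458 \left(-158\right)} = 40 \left(- \frac{1}{48499}\right) + \frac{1}{31458} \left(- \frac{1}{158}\right) = - \frac{40}{48499} - \frac{1}{4970364} = - \frac{198863059}{241057683636}$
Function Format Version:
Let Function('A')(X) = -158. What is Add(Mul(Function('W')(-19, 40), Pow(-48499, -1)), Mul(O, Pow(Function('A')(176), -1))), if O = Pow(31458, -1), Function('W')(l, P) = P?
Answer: Rational(-198863059, 241057683636) ≈ -0.00082496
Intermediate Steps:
O = Rational(1, 31458) ≈ 3.1788e-5
Add(Mul(Function('W')(-19, 40), Pow(-48499, -1)), Mul(O, Pow(Function('A')(176), -1))) = Add(Mul(40, Pow(-48499, -1)), Mul(Rational(1, 31458), Pow(-158, -1))) = Add(Mul(40, Rational(-1, 48499)), Mul(Rational(1, 31458), Rational(-1, 158))) = Add(Rational(-40, 48499), Rational(-1, 4970364)) = Rational(-198863059, 241057683636)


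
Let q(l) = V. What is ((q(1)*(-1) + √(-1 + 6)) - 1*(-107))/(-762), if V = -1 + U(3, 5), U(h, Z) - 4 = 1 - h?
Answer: -53/381 - √5/762 ≈ -0.14204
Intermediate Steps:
U(h, Z) = 5 - h (U(h, Z) = 4 + (1 - h) = 5 - h)
V = 1 (V = -1 + (5 - 1*3) = -1 + (5 - 3) = -1 + 2 = 1)
q(l) = 1
((q(1)*(-1) + √(-1 + 6)) - 1*(-107))/(-762) = ((1*(-1) + √(-1 + 6)) - 1*(-107))/(-762) = ((-1 + √5) + 107)*(-1/762) = (106 + √5)*(-1/762) = -53/381 - √5/762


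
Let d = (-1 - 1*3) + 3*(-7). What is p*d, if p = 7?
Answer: -175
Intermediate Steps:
d = -25 (d = (-1 - 3) - 21 = -4 - 21 = -25)
p*d = 7*(-25) = -175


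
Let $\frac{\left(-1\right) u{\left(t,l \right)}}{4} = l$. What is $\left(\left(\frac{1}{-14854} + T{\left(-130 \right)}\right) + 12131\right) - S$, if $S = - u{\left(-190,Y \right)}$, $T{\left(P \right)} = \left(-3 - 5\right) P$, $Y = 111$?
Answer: $\frac{189046857}{14854} \approx 12727.0$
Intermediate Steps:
$u{\left(t,l \right)} = - 4 l$
$T{\left(P \right)} = - 8 P$
$S = 444$ ($S = - \left(-4\right) 111 = \left(-1\right) \left(-444\right) = 444$)
$\left(\left(\frac{1}{-14854} + T{\left(-130 \right)}\right) + 12131\right) - S = \left(\left(\frac{1}{-14854} - -1040\right) + 12131\right) - 444 = \left(\left(- \frac{1}{14854} + 1040\right) + 12131\right) - 444 = \left(\frac{15448159}{14854} + 12131\right) - 444 = \frac{195642033}{14854} - 444 = \frac{189046857}{14854}$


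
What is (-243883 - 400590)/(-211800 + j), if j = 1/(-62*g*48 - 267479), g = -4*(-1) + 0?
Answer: 180054800159/59173319401 ≈ 3.0428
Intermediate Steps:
g = 4 (g = 4 + 0 = 4)
j = -1/279383 (j = 1/(-62*4*48 - 267479) = 1/(-248*48 - 267479) = 1/(-11904 - 267479) = 1/(-279383) = -1/279383 ≈ -3.5793e-6)
(-243883 - 400590)/(-211800 + j) = (-243883 - 400590)/(-211800 - 1/279383) = -644473/(-59173319401/279383) = -644473*(-279383/59173319401) = 180054800159/59173319401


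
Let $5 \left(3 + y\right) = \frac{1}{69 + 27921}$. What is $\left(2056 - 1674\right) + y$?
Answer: $\frac{53041051}{139950} \approx 379.0$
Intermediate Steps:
$y = - \frac{419849}{139950}$ ($y = -3 + \frac{1}{5 \left(69 + 27921\right)} = -3 + \frac{1}{5 \cdot 27990} = -3 + \frac{1}{5} \cdot \frac{1}{27990} = -3 + \frac{1}{139950} = - \frac{419849}{139950} \approx -3.0$)
$\left(2056 - 1674\right) + y = \left(2056 - 1674\right) - \frac{419849}{139950} = 382 - \frac{419849}{139950} = \frac{53041051}{139950}$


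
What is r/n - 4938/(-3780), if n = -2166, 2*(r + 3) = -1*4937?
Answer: 1113221/454860 ≈ 2.4474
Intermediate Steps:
r = -4943/2 (r = -3 + (-1*4937)/2 = -3 + (½)*(-4937) = -3 - 4937/2 = -4943/2 ≈ -2471.5)
r/n - 4938/(-3780) = -4943/2/(-2166) - 4938/(-3780) = -4943/2*(-1/2166) - 4938*(-1/3780) = 4943/4332 + 823/630 = 1113221/454860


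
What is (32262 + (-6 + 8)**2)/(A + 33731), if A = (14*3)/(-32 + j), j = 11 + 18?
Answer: 32266/33717 ≈ 0.95697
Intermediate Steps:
j = 29
A = -14 (A = (14*3)/(-32 + 29) = 42/(-3) = 42*(-1/3) = -14)
(32262 + (-6 + 8)**2)/(A + 33731) = (32262 + (-6 + 8)**2)/(-14 + 33731) = (32262 + 2**2)/33717 = (32262 + 4)*(1/33717) = 32266*(1/33717) = 32266/33717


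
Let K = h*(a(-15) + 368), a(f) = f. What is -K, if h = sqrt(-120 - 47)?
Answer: -353*I*sqrt(167) ≈ -4561.8*I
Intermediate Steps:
h = I*sqrt(167) (h = sqrt(-167) = I*sqrt(167) ≈ 12.923*I)
K = 353*I*sqrt(167) (K = (I*sqrt(167))*(-15 + 368) = (I*sqrt(167))*353 = 353*I*sqrt(167) ≈ 4561.8*I)
-K = -353*I*sqrt(167)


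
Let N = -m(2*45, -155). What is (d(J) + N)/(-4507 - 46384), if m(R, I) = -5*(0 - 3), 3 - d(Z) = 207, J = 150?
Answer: 219/50891 ≈ 0.0043033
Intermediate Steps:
d(Z) = -204 (d(Z) = 3 - 1*207 = 3 - 207 = -204)
m(R, I) = 15 (m(R, I) = -5*(-3) = 15)
N = -15 (N = -1*15 = -15)
(d(J) + N)/(-4507 - 46384) = (-204 - 15)/(-4507 - 46384) = -219/(-50891) = -219*(-1/50891) = 219/50891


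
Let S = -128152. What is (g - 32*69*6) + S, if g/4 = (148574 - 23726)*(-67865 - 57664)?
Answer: -62688319768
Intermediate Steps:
g = -62688178368 (g = 4*((148574 - 23726)*(-67865 - 57664)) = 4*(124848*(-125529)) = 4*(-15672044592) = -62688178368)
(g - 32*69*6) + S = (-62688178368 - 32*69*6) - 128152 = (-62688178368 - 2208*6) - 128152 = (-62688178368 - 13248) - 128152 = -62688191616 - 128152 = -62688319768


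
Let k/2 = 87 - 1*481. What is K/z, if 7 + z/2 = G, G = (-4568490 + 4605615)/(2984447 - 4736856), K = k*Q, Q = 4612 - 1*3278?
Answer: 10011512617/133739 ≈ 74859.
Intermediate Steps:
k = -788 (k = 2*(87 - 1*481) = 2*(87 - 481) = 2*(-394) = -788)
Q = 1334 (Q = 4612 - 3278 = 1334)
K = -1051192 (K = -788*1334 = -1051192)
G = -37125/1752409 (G = 37125/(-1752409) = 37125*(-1/1752409) = -37125/1752409 ≈ -0.021185)
z = -24607976/1752409 (z = -14 + 2*(-37125/1752409) = -14 - 74250/1752409 = -24607976/1752409 ≈ -14.042)
K/z = -1051192/(-24607976/1752409) = -1051192*(-1752409/24607976) = 10011512617/133739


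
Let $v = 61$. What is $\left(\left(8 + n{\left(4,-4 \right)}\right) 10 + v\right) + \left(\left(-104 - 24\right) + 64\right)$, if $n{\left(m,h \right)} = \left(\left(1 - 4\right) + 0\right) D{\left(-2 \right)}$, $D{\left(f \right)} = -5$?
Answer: $227$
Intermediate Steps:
$n{\left(m,h \right)} = 15$ ($n{\left(m,h \right)} = \left(\left(1 - 4\right) + 0\right) \left(-5\right) = \left(-3 + 0\right) \left(-5\right) = \left(-3\right) \left(-5\right) = 15$)
$\left(\left(8 + n{\left(4,-4 \right)}\right) 10 + v\right) + \left(\left(-104 - 24\right) + 64\right) = \left(\left(8 + 15\right) 10 + 61\right) + \left(\left(-104 - 24\right) + 64\right) = \left(23 \cdot 10 + 61\right) + \left(-128 + 64\right) = \left(230 + 61\right) - 64 = 291 - 64 = 227$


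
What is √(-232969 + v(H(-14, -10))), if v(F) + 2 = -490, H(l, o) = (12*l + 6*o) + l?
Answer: I*√233461 ≈ 483.18*I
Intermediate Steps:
H(l, o) = 6*o + 13*l (H(l, o) = (6*o + 12*l) + l = 6*o + 13*l)
v(F) = -492 (v(F) = -2 - 490 = -492)
√(-232969 + v(H(-14, -10))) = √(-232969 - 492) = √(-233461) = I*√233461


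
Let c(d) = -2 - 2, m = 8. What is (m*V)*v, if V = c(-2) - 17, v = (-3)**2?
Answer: -1512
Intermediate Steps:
c(d) = -4
v = 9
V = -21 (V = -4 - 17 = -21)
(m*V)*v = (8*(-21))*9 = -168*9 = -1512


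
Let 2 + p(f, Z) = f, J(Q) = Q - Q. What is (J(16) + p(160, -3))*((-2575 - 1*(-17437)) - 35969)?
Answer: -3334906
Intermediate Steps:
J(Q) = 0
p(f, Z) = -2 + f
(J(16) + p(160, -3))*((-2575 - 1*(-17437)) - 35969) = (0 + (-2 + 160))*((-2575 - 1*(-17437)) - 35969) = (0 + 158)*((-2575 + 17437) - 35969) = 158*(14862 - 35969) = 158*(-21107) = -3334906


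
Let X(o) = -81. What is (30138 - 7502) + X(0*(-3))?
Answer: 22555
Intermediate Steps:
(30138 - 7502) + X(0*(-3)) = (30138 - 7502) - 81 = 22636 - 81 = 22555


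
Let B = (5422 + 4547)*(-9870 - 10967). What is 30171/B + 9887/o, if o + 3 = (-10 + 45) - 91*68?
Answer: -684651148229/426249756756 ≈ -1.6062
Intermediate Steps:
o = -6156 (o = -3 + ((-10 + 45) - 91*68) = -3 + (35 - 6188) = -3 - 6153 = -6156)
B = -207724053 (B = 9969*(-20837) = -207724053)
30171/B + 9887/o = 30171/(-207724053) + 9887/(-6156) = 30171*(-1/207724053) + 9887*(-1/6156) = -10057/69241351 - 9887/6156 = -684651148229/426249756756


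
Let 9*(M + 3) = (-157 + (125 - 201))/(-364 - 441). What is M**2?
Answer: 462336004/52490025 ≈ 8.8081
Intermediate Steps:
M = -21502/7245 (M = -3 + ((-157 + (125 - 201))/(-364 - 441))/9 = -3 + ((-157 - 76)/(-805))/9 = -3 + (-233*(-1/805))/9 = -3 + (1/9)*(233/805) = -3 + 233/7245 = -21502/7245 ≈ -2.9678)
M**2 = (-21502/7245)**2 = 462336004/52490025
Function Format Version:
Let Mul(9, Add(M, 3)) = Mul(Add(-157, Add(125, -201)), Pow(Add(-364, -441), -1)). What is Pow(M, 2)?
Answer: Rational(462336004, 52490025) ≈ 8.8081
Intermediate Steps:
M = Rational(-21502, 7245) (M = Add(-3, Mul(Rational(1, 9), Mul(Add(-157, Add(125, -201)), Pow(Add(-364, -441), -1)))) = Add(-3, Mul(Rational(1, 9), Mul(Add(-157, -76), Pow(-805, -1)))) = Add(-3, Mul(Rational(1, 9), Mul(-233, Rational(-1, 805)))) = Add(-3, Mul(Rational(1, 9), Rational(233, 805))) = Add(-3, Rational(233, 7245)) = Rational(-21502, 7245) ≈ -2.9678)
Pow(M, 2) = Pow(Rational(-21502, 7245), 2) = Rational(462336004, 52490025)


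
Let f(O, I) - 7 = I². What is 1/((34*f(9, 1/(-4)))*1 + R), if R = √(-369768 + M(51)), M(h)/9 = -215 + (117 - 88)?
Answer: 15368/27462529 - 64*I*√371442/27462529 ≈ 0.0005596 - 0.0014203*I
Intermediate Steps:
M(h) = -1674 (M(h) = 9*(-215 + (117 - 88)) = 9*(-215 + 29) = 9*(-186) = -1674)
f(O, I) = 7 + I²
R = I*√371442 (R = √(-369768 - 1674) = √(-371442) = I*√371442 ≈ 609.46*I)
1/((34*f(9, 1/(-4)))*1 + R) = 1/((34*(7 + (1/(-4))²))*1 + I*√371442) = 1/((34*(7 + (-¼)²))*1 + I*√371442) = 1/((34*(7 + 1/16))*1 + I*√371442) = 1/((34*(113/16))*1 + I*√371442) = 1/((1921/8)*1 + I*√371442) = 1/(1921/8 + I*√371442)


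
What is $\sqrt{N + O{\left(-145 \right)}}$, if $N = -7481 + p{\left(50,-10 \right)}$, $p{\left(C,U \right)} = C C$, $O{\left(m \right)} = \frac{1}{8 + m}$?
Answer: $\frac{3 i \sqrt{10387614}}{137} \approx 70.576 i$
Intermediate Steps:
$p{\left(C,U \right)} = C^{2}$
$N = -4981$ ($N = -7481 + 50^{2} = -7481 + 2500 = -4981$)
$\sqrt{N + O{\left(-145 \right)}} = \sqrt{-4981 + \frac{1}{8 - 145}} = \sqrt{-4981 + \frac{1}{-137}} = \sqrt{-4981 - \frac{1}{137}} = \sqrt{- \frac{682398}{137}} = \frac{3 i \sqrt{10387614}}{137}$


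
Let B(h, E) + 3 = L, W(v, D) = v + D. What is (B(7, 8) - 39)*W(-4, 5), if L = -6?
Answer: -48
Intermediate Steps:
W(v, D) = D + v
B(h, E) = -9 (B(h, E) = -3 - 6 = -9)
(B(7, 8) - 39)*W(-4, 5) = (-9 - 39)*(5 - 4) = -48*1 = -48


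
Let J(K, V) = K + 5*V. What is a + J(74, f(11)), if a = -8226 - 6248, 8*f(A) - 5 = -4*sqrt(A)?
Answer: -115175/8 - 5*sqrt(11)/2 ≈ -14405.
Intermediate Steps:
f(A) = 5/8 - sqrt(A)/2 (f(A) = 5/8 + (-4*sqrt(A))/8 = 5/8 - sqrt(A)/2)
a = -14474
a + J(74, f(11)) = -14474 + (74 + 5*(5/8 - sqrt(11)/2)) = -14474 + (74 + (25/8 - 5*sqrt(11)/2)) = -14474 + (617/8 - 5*sqrt(11)/2) = -115175/8 - 5*sqrt(11)/2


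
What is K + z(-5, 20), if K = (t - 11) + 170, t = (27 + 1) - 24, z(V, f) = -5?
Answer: 158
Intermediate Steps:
t = 4 (t = 28 - 24 = 4)
K = 163 (K = (4 - 11) + 170 = -7 + 170 = 163)
K + z(-5, 20) = 163 - 5 = 158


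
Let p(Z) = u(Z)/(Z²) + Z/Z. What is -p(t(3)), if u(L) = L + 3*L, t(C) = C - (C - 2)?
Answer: -3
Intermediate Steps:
t(C) = 2 (t(C) = C - (-2 + C) = C + (2 - C) = 2)
u(L) = 4*L
p(Z) = 1 + 4/Z (p(Z) = (4*Z)/(Z²) + Z/Z = (4*Z)/Z² + 1 = 4/Z + 1 = 1 + 4/Z)
-p(t(3)) = -(4 + 2)/2 = -6/2 = -1*3 = -3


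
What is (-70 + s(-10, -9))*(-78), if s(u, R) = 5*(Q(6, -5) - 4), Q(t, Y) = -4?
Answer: 8580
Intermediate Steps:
s(u, R) = -40 (s(u, R) = 5*(-4 - 4) = 5*(-8) = -40)
(-70 + s(-10, -9))*(-78) = (-70 - 40)*(-78) = -110*(-78) = 8580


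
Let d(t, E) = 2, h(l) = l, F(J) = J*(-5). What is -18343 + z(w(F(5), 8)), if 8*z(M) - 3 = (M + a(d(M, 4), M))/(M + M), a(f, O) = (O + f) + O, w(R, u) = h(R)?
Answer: -7336977/400 ≈ -18342.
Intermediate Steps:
F(J) = -5*J
w(R, u) = R
a(f, O) = f + 2*O
z(M) = 3/8 + (2 + 3*M)/(16*M) (z(M) = 3/8 + ((M + (2 + 2*M))/(M + M))/8 = 3/8 + ((2 + 3*M)/((2*M)))/8 = 3/8 + ((2 + 3*M)*(1/(2*M)))/8 = 3/8 + ((2 + 3*M)/(2*M))/8 = 3/8 + (2 + 3*M)/(16*M))
-18343 + z(w(F(5), 8)) = -18343 + (2 + 9*(-5*5))/(16*((-5*5))) = -18343 + (1/16)*(2 + 9*(-25))/(-25) = -18343 + (1/16)*(-1/25)*(2 - 225) = -18343 + (1/16)*(-1/25)*(-223) = -18343 + 223/400 = -7336977/400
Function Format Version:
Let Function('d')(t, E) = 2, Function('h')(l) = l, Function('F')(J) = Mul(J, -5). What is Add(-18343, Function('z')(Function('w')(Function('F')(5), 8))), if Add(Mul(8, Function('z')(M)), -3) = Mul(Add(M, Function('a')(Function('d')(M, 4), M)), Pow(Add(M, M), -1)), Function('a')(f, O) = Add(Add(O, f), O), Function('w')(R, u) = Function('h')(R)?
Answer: Rational(-7336977, 400) ≈ -18342.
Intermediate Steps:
Function('F')(J) = Mul(-5, J)
Function('w')(R, u) = R
Function('a')(f, O) = Add(f, Mul(2, O))
Function('z')(M) = Add(Rational(3, 8), Mul(Rational(1, 16), Pow(M, -1), Add(2, Mul(3, M)))) (Function('z')(M) = Add(Rational(3, 8), Mul(Rational(1, 8), Mul(Add(M, Add(2, Mul(2, M))), Pow(Add(M, M), -1)))) = Add(Rational(3, 8), Mul(Rational(1, 8), Mul(Add(2, Mul(3, M)), Pow(Mul(2, M), -1)))) = Add(Rational(3, 8), Mul(Rational(1, 8), Mul(Add(2, Mul(3, M)), Mul(Rational(1, 2), Pow(M, -1))))) = Add(Rational(3, 8), Mul(Rational(1, 8), Mul(Rational(1, 2), Pow(M, -1), Add(2, Mul(3, M))))) = Add(Rational(3, 8), Mul(Rational(1, 16), Pow(M, -1), Add(2, Mul(3, M)))))
Add(-18343, Function('z')(Function('w')(Function('F')(5), 8))) = Add(-18343, Mul(Rational(1, 16), Pow(Mul(-5, 5), -1), Add(2, Mul(9, Mul(-5, 5))))) = Add(-18343, Mul(Rational(1, 16), Pow(-25, -1), Add(2, Mul(9, -25)))) = Add(-18343, Mul(Rational(1, 16), Rational(-1, 25), Add(2, -225))) = Add(-18343, Mul(Rational(1, 16), Rational(-1, 25), -223)) = Add(-18343, Rational(223, 400)) = Rational(-7336977, 400)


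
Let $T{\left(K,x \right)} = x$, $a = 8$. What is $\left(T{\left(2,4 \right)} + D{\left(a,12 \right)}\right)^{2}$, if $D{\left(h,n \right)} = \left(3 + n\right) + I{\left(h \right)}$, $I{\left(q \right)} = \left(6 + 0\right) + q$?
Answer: $1089$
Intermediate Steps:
$I{\left(q \right)} = 6 + q$
$D{\left(h,n \right)} = 9 + h + n$ ($D{\left(h,n \right)} = \left(3 + n\right) + \left(6 + h\right) = 9 + h + n$)
$\left(T{\left(2,4 \right)} + D{\left(a,12 \right)}\right)^{2} = \left(4 + \left(9 + 8 + 12\right)\right)^{2} = \left(4 + 29\right)^{2} = 33^{2} = 1089$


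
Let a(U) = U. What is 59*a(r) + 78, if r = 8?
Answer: 550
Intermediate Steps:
59*a(r) + 78 = 59*8 + 78 = 472 + 78 = 550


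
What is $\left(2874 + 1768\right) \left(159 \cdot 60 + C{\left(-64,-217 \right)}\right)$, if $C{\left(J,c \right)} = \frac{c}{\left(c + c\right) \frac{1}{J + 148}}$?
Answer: $44479644$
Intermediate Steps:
$C{\left(J,c \right)} = 74 + \frac{J}{2}$ ($C{\left(J,c \right)} = \frac{c}{2 c \frac{1}{148 + J}} = c \frac{148 + J}{2 c} = 74 + \frac{J}{2}$)
$\left(2874 + 1768\right) \left(159 \cdot 60 + C{\left(-64,-217 \right)}\right) = \left(2874 + 1768\right) \left(159 \cdot 60 + \left(74 + \frac{1}{2} \left(-64\right)\right)\right) = 4642 \left(9540 + \left(74 - 32\right)\right) = 4642 \left(9540 + 42\right) = 4642 \cdot 9582 = 44479644$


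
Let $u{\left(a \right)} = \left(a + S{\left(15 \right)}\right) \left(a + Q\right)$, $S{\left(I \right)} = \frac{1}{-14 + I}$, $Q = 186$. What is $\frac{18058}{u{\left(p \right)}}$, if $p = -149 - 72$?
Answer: $\frac{9029}{3850} \approx 2.3452$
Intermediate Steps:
$p = -221$ ($p = -149 - 72 = -221$)
$u{\left(a \right)} = \left(1 + a\right) \left(186 + a\right)$ ($u{\left(a \right)} = \left(a + \frac{1}{-14 + 15}\right) \left(a + 186\right) = \left(a + 1^{-1}\right) \left(186 + a\right) = \left(a + 1\right) \left(186 + a\right) = \left(1 + a\right) \left(186 + a\right)$)
$\frac{18058}{u{\left(p \right)}} = \frac{18058}{186 + \left(-221\right)^{2} + 187 \left(-221\right)} = \frac{18058}{186 + 48841 - 41327} = \frac{18058}{7700} = 18058 \cdot \frac{1}{7700} = \frac{9029}{3850}$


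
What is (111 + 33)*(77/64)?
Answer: 693/4 ≈ 173.25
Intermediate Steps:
(111 + 33)*(77/64) = 144*(77*(1/64)) = 144*(77/64) = 693/4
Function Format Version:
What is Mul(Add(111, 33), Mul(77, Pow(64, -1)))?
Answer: Rational(693, 4) ≈ 173.25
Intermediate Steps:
Mul(Add(111, 33), Mul(77, Pow(64, -1))) = Mul(144, Mul(77, Rational(1, 64))) = Mul(144, Rational(77, 64)) = Rational(693, 4)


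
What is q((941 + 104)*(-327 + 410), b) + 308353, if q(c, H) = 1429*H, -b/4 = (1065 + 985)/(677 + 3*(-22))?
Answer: 176685883/611 ≈ 2.8918e+5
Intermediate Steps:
b = -8200/611 (b = -4*(1065 + 985)/(677 + 3*(-22)) = -8200/(677 - 66) = -8200/611 ≈ -13.421)
q((941 + 104)*(-327 + 410), b) + 308353 = 1429*(-8200/611) + 308353 = -11717800/611 + 308353 = 176685883/611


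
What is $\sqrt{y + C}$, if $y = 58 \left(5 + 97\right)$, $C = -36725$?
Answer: $i \sqrt{30809} \approx 175.52 i$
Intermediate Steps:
$y = 5916$ ($y = 58 \cdot 102 = 5916$)
$\sqrt{y + C} = \sqrt{5916 - 36725} = \sqrt{-30809} = i \sqrt{30809}$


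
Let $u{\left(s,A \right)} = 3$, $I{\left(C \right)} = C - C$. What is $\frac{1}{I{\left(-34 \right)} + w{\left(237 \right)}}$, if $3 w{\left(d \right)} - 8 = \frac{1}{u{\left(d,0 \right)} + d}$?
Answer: $\frac{720}{1921} \approx 0.3748$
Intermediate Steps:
$I{\left(C \right)} = 0$
$w{\left(d \right)} = \frac{8}{3} + \frac{1}{3 \left(3 + d\right)}$
$\frac{1}{I{\left(-34 \right)} + w{\left(237 \right)}} = \frac{1}{0 + \frac{25 + 8 \cdot 237}{3 \left(3 + 237\right)}} = \frac{1}{0 + \frac{25 + 1896}{3 \cdot 240}} = \frac{1}{0 + \frac{1}{3} \cdot \frac{1}{240} \cdot 1921} = \frac{1}{0 + \frac{1921}{720}} = \frac{1}{\frac{1921}{720}} = \frac{720}{1921}$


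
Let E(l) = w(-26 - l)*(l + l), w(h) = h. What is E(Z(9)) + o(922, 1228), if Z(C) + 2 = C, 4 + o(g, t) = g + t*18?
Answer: 22560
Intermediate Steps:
o(g, t) = -4 + g + 18*t (o(g, t) = -4 + (g + t*18) = -4 + (g + 18*t) = -4 + g + 18*t)
Z(C) = -2 + C
E(l) = 2*l*(-26 - l) (E(l) = (-26 - l)*(l + l) = (-26 - l)*(2*l) = 2*l*(-26 - l))
E(Z(9)) + o(922, 1228) = -2*(-2 + 9)*(26 + (-2 + 9)) + (-4 + 922 + 18*1228) = -2*7*(26 + 7) + (-4 + 922 + 22104) = -2*7*33 + 23022 = -462 + 23022 = 22560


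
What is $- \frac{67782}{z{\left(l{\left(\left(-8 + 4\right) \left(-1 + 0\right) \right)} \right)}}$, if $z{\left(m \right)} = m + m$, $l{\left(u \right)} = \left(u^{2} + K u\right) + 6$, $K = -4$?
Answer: $- \frac{11297}{2} \approx -5648.5$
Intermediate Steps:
$l{\left(u \right)} = 6 + u^{2} - 4 u$ ($l{\left(u \right)} = \left(u^{2} - 4 u\right) + 6 = 6 + u^{2} - 4 u$)
$z{\left(m \right)} = 2 m$
$- \frac{67782}{z{\left(l{\left(\left(-8 + 4\right) \left(-1 + 0\right) \right)} \right)}} = - \frac{67782}{2 \left(6 + \left(\left(-8 + 4\right) \left(-1 + 0\right)\right)^{2} - 4 \left(-8 + 4\right) \left(-1 + 0\right)\right)} = - \frac{67782}{2 \left(6 + \left(\left(-4\right) \left(-1\right)\right)^{2} - 4 \left(\left(-4\right) \left(-1\right)\right)\right)} = - \frac{67782}{2 \left(6 + 4^{2} - 16\right)} = - \frac{67782}{2 \left(6 + 16 - 16\right)} = - \frac{67782}{2 \cdot 6} = - \frac{67782}{12} = \left(-67782\right) \frac{1}{12} = - \frac{11297}{2}$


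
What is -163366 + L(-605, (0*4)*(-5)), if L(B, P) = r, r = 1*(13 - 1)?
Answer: -163354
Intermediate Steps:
r = 12 (r = 1*12 = 12)
L(B, P) = 12
-163366 + L(-605, (0*4)*(-5)) = -163366 + 12 = -163354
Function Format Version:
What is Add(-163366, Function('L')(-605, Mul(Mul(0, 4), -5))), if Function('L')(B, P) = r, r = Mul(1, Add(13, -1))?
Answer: -163354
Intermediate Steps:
r = 12 (r = Mul(1, 12) = 12)
Function('L')(B, P) = 12
Add(-163366, Function('L')(-605, Mul(Mul(0, 4), -5))) = Add(-163366, 12) = -163354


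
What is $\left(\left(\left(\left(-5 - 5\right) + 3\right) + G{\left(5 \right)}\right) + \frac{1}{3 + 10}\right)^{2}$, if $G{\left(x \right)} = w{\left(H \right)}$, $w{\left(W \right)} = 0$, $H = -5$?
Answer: $\frac{8100}{169} \approx 47.929$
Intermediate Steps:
$G{\left(x \right)} = 0$
$\left(\left(\left(\left(-5 - 5\right) + 3\right) + G{\left(5 \right)}\right) + \frac{1}{3 + 10}\right)^{2} = \left(\left(\left(\left(-5 - 5\right) + 3\right) + 0\right) + \frac{1}{3 + 10}\right)^{2} = \left(\left(\left(-10 + 3\right) + 0\right) + \frac{1}{13}\right)^{2} = \left(\left(-7 + 0\right) + \frac{1}{13}\right)^{2} = \left(-7 + \frac{1}{13}\right)^{2} = \left(- \frac{90}{13}\right)^{2} = \frac{8100}{169}$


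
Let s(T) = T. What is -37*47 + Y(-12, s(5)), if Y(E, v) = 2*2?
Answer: -1735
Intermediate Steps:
Y(E, v) = 4
-37*47 + Y(-12, s(5)) = -37*47 + 4 = -1739 + 4 = -1735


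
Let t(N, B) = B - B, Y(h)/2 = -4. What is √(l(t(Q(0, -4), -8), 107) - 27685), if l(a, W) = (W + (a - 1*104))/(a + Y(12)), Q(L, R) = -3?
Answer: I*√442966/4 ≈ 166.39*I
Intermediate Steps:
Y(h) = -8 (Y(h) = 2*(-4) = -8)
t(N, B) = 0
l(a, W) = (-104 + W + a)/(-8 + a) (l(a, W) = (W + (a - 1*104))/(a - 8) = (W + (a - 104))/(-8 + a) = (W + (-104 + a))/(-8 + a) = (-104 + W + a)/(-8 + a))
√(l(t(Q(0, -4), -8), 107) - 27685) = √((-104 + 107 + 0)/(-8 + 0) - 27685) = √(3/(-8) - 27685) = √(-⅛*3 - 27685) = √(-3/8 - 27685) = √(-221483/8) = I*√442966/4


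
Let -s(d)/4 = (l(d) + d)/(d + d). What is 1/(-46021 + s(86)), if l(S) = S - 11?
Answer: -43/1979064 ≈ -2.1727e-5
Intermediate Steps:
l(S) = -11 + S
s(d) = -2*(-11 + 2*d)/d (s(d) = -4*((-11 + d) + d)/(d + d) = -4*(-11 + 2*d)/(2*d) = -4*(-11 + 2*d)*1/(2*d) = -2*(-11 + 2*d)/d)
1/(-46021 + s(86)) = 1/(-46021 + (-4 + 22/86)) = 1/(-46021 + (-4 + 22*(1/86))) = 1/(-46021 + (-4 + 11/43)) = 1/(-46021 - 161/43) = 1/(-1979064/43) = -43/1979064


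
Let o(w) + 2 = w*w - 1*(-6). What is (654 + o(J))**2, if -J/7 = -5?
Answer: 3545689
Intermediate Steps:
J = 35 (J = -7*(-5) = 35)
o(w) = 4 + w**2 (o(w) = -2 + (w*w - 1*(-6)) = -2 + (w**2 + 6) = -2 + (6 + w**2) = 4 + w**2)
(654 + o(J))**2 = (654 + (4 + 35**2))**2 = (654 + (4 + 1225))**2 = (654 + 1229)**2 = 1883**2 = 3545689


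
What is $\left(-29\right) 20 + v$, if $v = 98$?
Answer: $-482$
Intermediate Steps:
$\left(-29\right) 20 + v = \left(-29\right) 20 + 98 = -580 + 98 = -482$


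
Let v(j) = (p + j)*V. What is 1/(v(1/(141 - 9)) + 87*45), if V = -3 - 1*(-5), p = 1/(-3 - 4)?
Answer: 462/1808605 ≈ 0.00025545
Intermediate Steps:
p = -1/7 (p = 1/(-7) = -1/7 ≈ -0.14286)
V = 2 (V = -3 + 5 = 2)
v(j) = -2/7 + 2*j (v(j) = (-1/7 + j)*2 = -2/7 + 2*j)
1/(v(1/(141 - 9)) + 87*45) = 1/((-2/7 + 2/(141 - 9)) + 87*45) = 1/((-2/7 + 2/132) + 3915) = 1/((-2/7 + 2*(1/132)) + 3915) = 1/((-2/7 + 1/66) + 3915) = 1/(-125/462 + 3915) = 1/(1808605/462) = 462/1808605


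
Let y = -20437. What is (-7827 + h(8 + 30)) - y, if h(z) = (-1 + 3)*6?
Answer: 12622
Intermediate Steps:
h(z) = 12 (h(z) = 2*6 = 12)
(-7827 + h(8 + 30)) - y = (-7827 + 12) - 1*(-20437) = -7815 + 20437 = 12622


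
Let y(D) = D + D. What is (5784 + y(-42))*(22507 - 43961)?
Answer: -122287800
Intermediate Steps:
y(D) = 2*D
(5784 + y(-42))*(22507 - 43961) = (5784 + 2*(-42))*(22507 - 43961) = (5784 - 84)*(-21454) = 5700*(-21454) = -122287800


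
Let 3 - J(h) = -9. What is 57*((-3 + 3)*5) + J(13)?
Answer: 12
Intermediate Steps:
J(h) = 12 (J(h) = 3 - 1*(-9) = 3 + 9 = 12)
57*((-3 + 3)*5) + J(13) = 57*((-3 + 3)*5) + 12 = 57*(0*5) + 12 = 57*0 + 12 = 0 + 12 = 12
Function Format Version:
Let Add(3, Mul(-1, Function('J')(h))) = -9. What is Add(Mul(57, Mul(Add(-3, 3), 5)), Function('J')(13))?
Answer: 12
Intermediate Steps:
Function('J')(h) = 12 (Function('J')(h) = Add(3, Mul(-1, -9)) = Add(3, 9) = 12)
Add(Mul(57, Mul(Add(-3, 3), 5)), Function('J')(13)) = Add(Mul(57, Mul(Add(-3, 3), 5)), 12) = Add(Mul(57, Mul(0, 5)), 12) = Add(Mul(57, 0), 12) = Add(0, 12) = 12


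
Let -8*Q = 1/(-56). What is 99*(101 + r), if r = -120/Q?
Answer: -5312241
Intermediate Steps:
Q = 1/448 (Q = -1/8/(-56) = -1/8*(-1/56) = 1/448 ≈ 0.0022321)
r = -53760 (r = -120/1/448 = -120*448 = -53760)
99*(101 + r) = 99*(101 - 53760) = 99*(-53659) = -5312241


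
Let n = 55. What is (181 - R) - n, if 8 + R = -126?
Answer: 260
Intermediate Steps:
R = -134 (R = -8 - 126 = -134)
(181 - R) - n = (181 - 1*(-134)) - 1*55 = (181 + 134) - 55 = 315 - 55 = 260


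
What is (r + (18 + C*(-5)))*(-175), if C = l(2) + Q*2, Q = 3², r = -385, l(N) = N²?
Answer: 83475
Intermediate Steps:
Q = 9
C = 22 (C = 2² + 9*2 = 4 + 18 = 22)
(r + (18 + C*(-5)))*(-175) = (-385 + (18 + 22*(-5)))*(-175) = (-385 + (18 - 110))*(-175) = (-385 - 92)*(-175) = -477*(-175) = 83475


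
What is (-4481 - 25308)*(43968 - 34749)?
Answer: -274624791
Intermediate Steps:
(-4481 - 25308)*(43968 - 34749) = -29789*9219 = -274624791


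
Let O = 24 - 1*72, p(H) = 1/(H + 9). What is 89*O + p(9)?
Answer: -76895/18 ≈ -4271.9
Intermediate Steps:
p(H) = 1/(9 + H)
O = -48 (O = 24 - 72 = -48)
89*O + p(9) = 89*(-48) + 1/(9 + 9) = -4272 + 1/18 = -76895/18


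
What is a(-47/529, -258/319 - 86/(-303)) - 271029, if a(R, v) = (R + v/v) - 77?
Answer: -143414592/529 ≈ -2.7111e+5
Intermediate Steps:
a(R, v) = -76 + R (a(R, v) = (R + 1) - 77 = (1 + R) - 77 = -76 + R)
a(-47/529, -258/319 - 86/(-303)) - 271029 = (-76 - 47/529) - 271029 = -40251/529 - 271029 = -143414592/529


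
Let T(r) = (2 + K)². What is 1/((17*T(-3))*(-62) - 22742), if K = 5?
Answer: -1/74388 ≈ -1.3443e-5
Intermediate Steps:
T(r) = 49 (T(r) = (2 + 5)² = 7² = 49)
1/((17*T(-3))*(-62) - 22742) = 1/((17*49)*(-62) - 22742) = 1/(833*(-62) - 22742) = 1/(-51646 - 22742) = 1/(-74388) = -1/74388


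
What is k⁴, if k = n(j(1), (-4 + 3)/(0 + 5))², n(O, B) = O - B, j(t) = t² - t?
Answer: 1/390625 ≈ 2.5600e-6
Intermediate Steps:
k = 1/25 (k = (1*(-1 + 1) - (-4 + 3)/(0 + 5))² = (1*0 - (-1)/5)² = (0 - (-1)/5)² = (0 - 1*(-⅕))² = (0 + ⅕)² = (⅕)² = 1/25 ≈ 0.040000)
k⁴ = (1/25)⁴ = 1/390625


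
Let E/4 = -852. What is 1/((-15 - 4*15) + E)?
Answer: -1/3483 ≈ -0.00028711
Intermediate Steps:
E = -3408 (E = 4*(-852) = -3408)
1/((-15 - 4*15) + E) = 1/((-15 - 4*15) - 3408) = 1/((-15 - 60) - 3408) = 1/(-75 - 3408) = 1/(-3483) = -1/3483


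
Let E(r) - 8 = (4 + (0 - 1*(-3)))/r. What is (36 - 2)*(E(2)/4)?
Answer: 391/4 ≈ 97.750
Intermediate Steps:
E(r) = 8 + 7/r (E(r) = 8 + (4 + (0 - 1*(-3)))/r = 8 + (4 + (0 + 3))/r = 8 + (4 + 3)/r = 8 + 7/r)
(36 - 2)*(E(2)/4) = (36 - 2)*((8 + 7/2)/4) = 34*((8 + 7*(½))*(¼)) = 34*((8 + 7/2)*(¼)) = 34*((23/2)*(¼)) = 34*(23/8) = 391/4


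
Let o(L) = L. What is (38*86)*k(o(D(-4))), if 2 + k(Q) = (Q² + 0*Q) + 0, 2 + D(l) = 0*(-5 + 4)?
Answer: 6536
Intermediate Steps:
D(l) = -2 (D(l) = -2 + 0*(-5 + 4) = -2 + 0*(-1) = -2 + 0 = -2)
k(Q) = -2 + Q² (k(Q) = -2 + ((Q² + 0*Q) + 0) = -2 + ((Q² + 0) + 0) = -2 + (Q² + 0) = -2 + Q²)
(38*86)*k(o(D(-4))) = (38*86)*(-2 + (-2)²) = 3268*(-2 + 4) = 3268*2 = 6536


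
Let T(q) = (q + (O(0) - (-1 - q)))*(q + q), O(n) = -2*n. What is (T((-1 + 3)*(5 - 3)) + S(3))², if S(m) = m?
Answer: 5625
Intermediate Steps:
T(q) = 2*q*(1 + 2*q) (T(q) = (q + (-2*0 - (-1 - q)))*(q + q) = (q + (0 + (1 + q)))*(2*q) = (q + (1 + q))*(2*q) = (1 + 2*q)*(2*q) = 2*q*(1 + 2*q))
(T((-1 + 3)*(5 - 3)) + S(3))² = (2*((-1 + 3)*(5 - 3))*(1 + 2*((-1 + 3)*(5 - 3))) + 3)² = (2*(2*2)*(1 + 2*(2*2)) + 3)² = (2*4*(1 + 2*4) + 3)² = (2*4*(1 + 8) + 3)² = (2*4*9 + 3)² = (72 + 3)² = 75² = 5625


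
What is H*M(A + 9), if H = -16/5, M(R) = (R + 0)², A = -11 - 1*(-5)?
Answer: -144/5 ≈ -28.800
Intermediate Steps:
A = -6 (A = -11 + 5 = -6)
M(R) = R²
H = -16/5 (H = -16*⅕ = -16/5 ≈ -3.2000)
H*M(A + 9) = -16*(-6 + 9)²/5 = -16/5*3² = -16/5*9 = -144/5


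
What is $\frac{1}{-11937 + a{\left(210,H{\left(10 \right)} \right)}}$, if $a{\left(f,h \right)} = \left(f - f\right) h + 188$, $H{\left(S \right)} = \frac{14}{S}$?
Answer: $- \frac{1}{11749} \approx -8.5114 \cdot 10^{-5}$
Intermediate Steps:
$a{\left(f,h \right)} = 188$ ($a{\left(f,h \right)} = 0 h + 188 = 0 + 188 = 188$)
$\frac{1}{-11937 + a{\left(210,H{\left(10 \right)} \right)}} = \frac{1}{-11937 + 188} = \frac{1}{-11749} = - \frac{1}{11749}$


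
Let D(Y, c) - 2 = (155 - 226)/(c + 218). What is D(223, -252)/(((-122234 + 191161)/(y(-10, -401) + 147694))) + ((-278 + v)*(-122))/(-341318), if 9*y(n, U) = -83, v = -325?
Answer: 30754059746617/3599481945258 ≈ 8.5440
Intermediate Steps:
y(n, U) = -83/9 (y(n, U) = (⅑)*(-83) = -83/9)
D(Y, c) = 2 - 71/(218 + c) (D(Y, c) = 2 + (155 - 226)/(c + 218) = 2 - 71/(218 + c))
D(223, -252)/(((-122234 + 191161)/(y(-10, -401) + 147694))) + ((-278 + v)*(-122))/(-341318) = ((365 + 2*(-252))/(218 - 252))/(((-122234 + 191161)/(-83/9 + 147694))) + ((-278 - 325)*(-122))/(-341318) = ((365 - 504)/(-34))/((68927/(1329163/9))) - 603*(-122)*(-1/341318) = (-1/34*(-139))/((68927*(9/1329163))) + 73566*(-1/341318) = 139/(34*(620343/1329163)) - 36783/170659 = (139/34)*(1329163/620343) - 36783/170659 = 184753657/21091662 - 36783/170659 = 30754059746617/3599481945258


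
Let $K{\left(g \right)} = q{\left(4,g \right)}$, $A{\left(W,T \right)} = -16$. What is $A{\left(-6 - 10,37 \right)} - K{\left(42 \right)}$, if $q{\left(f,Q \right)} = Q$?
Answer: $-58$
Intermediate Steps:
$K{\left(g \right)} = g$
$A{\left(-6 - 10,37 \right)} - K{\left(42 \right)} = -16 - 42 = -58$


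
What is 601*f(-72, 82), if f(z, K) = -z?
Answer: 43272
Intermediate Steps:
601*f(-72, 82) = 601*(-1*(-72)) = 601*72 = 43272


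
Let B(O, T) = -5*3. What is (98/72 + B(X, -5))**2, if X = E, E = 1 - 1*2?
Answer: 241081/1296 ≈ 186.02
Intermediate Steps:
E = -1 (E = 1 - 2 = -1)
X = -1
B(O, T) = -15
(98/72 + B(X, -5))**2 = (98/72 - 15)**2 = (98*(1/72) - 15)**2 = (49/36 - 15)**2 = (-491/36)**2 = 241081/1296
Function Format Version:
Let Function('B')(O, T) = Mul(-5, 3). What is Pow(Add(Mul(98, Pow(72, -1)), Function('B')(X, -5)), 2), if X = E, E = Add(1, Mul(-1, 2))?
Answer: Rational(241081, 1296) ≈ 186.02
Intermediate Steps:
E = -1 (E = Add(1, -2) = -1)
X = -1
Function('B')(O, T) = -15
Pow(Add(Mul(98, Pow(72, -1)), Function('B')(X, -5)), 2) = Pow(Add(Mul(98, Pow(72, -1)), -15), 2) = Pow(Add(Mul(98, Rational(1, 72)), -15), 2) = Pow(Add(Rational(49, 36), -15), 2) = Pow(Rational(-491, 36), 2) = Rational(241081, 1296)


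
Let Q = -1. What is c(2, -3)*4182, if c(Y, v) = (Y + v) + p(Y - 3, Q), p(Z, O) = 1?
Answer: 0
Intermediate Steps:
c(Y, v) = 1 + Y + v (c(Y, v) = (Y + v) + 1 = 1 + Y + v)
c(2, -3)*4182 = (1 + 2 - 3)*4182 = 0*4182 = 0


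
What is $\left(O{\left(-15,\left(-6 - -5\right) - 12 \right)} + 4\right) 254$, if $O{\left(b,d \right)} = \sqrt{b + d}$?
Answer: $1016 + 508 i \sqrt{7} \approx 1016.0 + 1344.0 i$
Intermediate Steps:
$\left(O{\left(-15,\left(-6 - -5\right) - 12 \right)} + 4\right) 254 = \left(\sqrt{-15 - 13} + 4\right) 254 = \left(\sqrt{-28} + 4\right) 254 = \left(2 i \sqrt{7} + 4\right) 254 = \left(4 + 2 i \sqrt{7}\right) 254 = 1016 + 508 i \sqrt{7}$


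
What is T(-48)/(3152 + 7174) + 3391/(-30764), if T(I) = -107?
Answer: -19153607/158834532 ≈ -0.12059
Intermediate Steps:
T(-48)/(3152 + 7174) + 3391/(-30764) = -107/(3152 + 7174) + 3391/(-30764) = -107/10326 + 3391*(-1/30764) = -107*1/10326 - 3391/30764 = -107/10326 - 3391/30764 = -19153607/158834532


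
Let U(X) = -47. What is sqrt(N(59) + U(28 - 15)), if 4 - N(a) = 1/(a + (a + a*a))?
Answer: I*sqrt(556974042)/3599 ≈ 6.5575*I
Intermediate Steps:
N(a) = 4 - 1/(a**2 + 2*a) (N(a) = 4 - 1/(a + (a + a*a)) = 4 - 1/(a + (a + a**2)) = 4 - 1/(a**2 + 2*a))
sqrt(N(59) + U(28 - 15)) = sqrt((-1 + 4*59**2 + 8*59)/(59*(2 + 59)) - 47) = sqrt((1/59)*(-1 + 4*3481 + 472)/61 - 47) = sqrt((1/59)*(1/61)*(-1 + 13924 + 472) - 47) = sqrt((1/59)*(1/61)*14395 - 47) = sqrt(14395/3599 - 47) = sqrt(-154758/3599) = I*sqrt(556974042)/3599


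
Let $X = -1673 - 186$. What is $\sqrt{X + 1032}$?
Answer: $i \sqrt{827} \approx 28.758 i$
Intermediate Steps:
$X = -1859$
$\sqrt{X + 1032} = \sqrt{-1859 + 1032} = \sqrt{-827} = i \sqrt{827}$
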